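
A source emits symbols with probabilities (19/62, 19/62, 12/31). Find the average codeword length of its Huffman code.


Huffman construction (repeatedly merge the two least-probable nodes; each merge adds 1 bit to every symbol beneath it): 19/62 + 19/62 = 19/31; 12/31 + 19/31 = 1. Resulting codeword lengths (in the order the probabilities were given): (2, 2, 1). L_avg = sum(p_i * l_i) = 19/62*2 + 19/62*2 + 12/31*1 = 50/31 = 1.6129

1.6129 bits


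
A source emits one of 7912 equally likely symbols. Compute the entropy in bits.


H = log2(n) = log2(7912) = 12.9498

12.9498 bits


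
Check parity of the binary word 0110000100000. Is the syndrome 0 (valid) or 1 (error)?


Syndrome = XOR of all bits = 0 XOR 1 XOR 1 XOR 0 XOR 0 XOR 0 XOR 0 XOR 1 XOR 0 XOR 0 XOR 0 XOR 0 XOR 0 = 1

1


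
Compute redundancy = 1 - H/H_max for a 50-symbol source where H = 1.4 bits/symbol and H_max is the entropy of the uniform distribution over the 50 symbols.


H_max = log2(K) = log2(50) = 5.6439 bits/symbol. Redundancy = 1 - H/H_max = 1 - 1.4/5.6439 = 1 - 0.2481 = 0.7519

0.7519


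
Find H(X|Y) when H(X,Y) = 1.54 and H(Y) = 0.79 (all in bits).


H(X|Y) = H(X,Y) - H(Y) = 1.54 - 0.79 = 0.75

0.75 bits


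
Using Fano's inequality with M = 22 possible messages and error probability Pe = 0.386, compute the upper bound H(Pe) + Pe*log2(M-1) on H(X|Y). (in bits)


H(Pe) = -Pe*log2(Pe) - (1-Pe)*log2(1-Pe) = -0.386*log2(0.386) - 0.614*log2(0.614) = 0.530104 + 0.432065 = 0.9622. Pe*log2(M-1) = 0.386*log2(21) = 1.695435. Bound = H(Pe) + Pe*log2(M-1) = 0.530104 + 0.432065 + 1.695435 = 2.6576

2.6576 bits


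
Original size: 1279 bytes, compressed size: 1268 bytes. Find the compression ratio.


Ratio = original / compressed = 1279 / 1268 = 1.0087

1.0087


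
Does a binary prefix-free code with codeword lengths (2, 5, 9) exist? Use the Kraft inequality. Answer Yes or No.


Kraft sum = sum(2^(-l_i)) = 0.2832, need <= 1. Result: satisfied (a binary prefix-free code with these lengths exists)

Yes


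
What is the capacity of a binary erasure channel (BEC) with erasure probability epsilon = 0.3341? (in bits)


C = 1 - epsilon = 1 - 0.3341 = 0.6659

0.6659 bits


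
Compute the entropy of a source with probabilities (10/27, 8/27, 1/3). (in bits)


H = -sum(p_i * log2(p_i)). Terms: -(10/27)*log2(10/27) = 0.530726; -(8/27)*log2(8/27) = 0.519967; -(1/3)*log2(1/3) = 0.528321. H = 0.530726 + 0.519967 + 0.528321 = 1.579

1.579 bits


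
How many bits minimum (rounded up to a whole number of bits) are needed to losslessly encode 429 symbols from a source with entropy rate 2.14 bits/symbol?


Minimum bits >= n * H = 429 * 2.14 = 918.06, rounded up to a whole number of bits = 919

919 bits


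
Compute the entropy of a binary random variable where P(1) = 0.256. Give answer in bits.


H = -p*log2(p) - (1-p)*log2(1-p). -0.256*log2(0.256) = 0.503241; -0.744*log2(0.744) = 0.317409. H = 0.503241 + 0.317409 = 0.8207

0.8207 bits


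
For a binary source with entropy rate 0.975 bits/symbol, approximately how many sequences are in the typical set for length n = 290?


log2|A_typical| = nH = 290 * 0.975 = 282.75, so |A_typical| ~ 2^282.75 = 1.307e+85

1.307e+85


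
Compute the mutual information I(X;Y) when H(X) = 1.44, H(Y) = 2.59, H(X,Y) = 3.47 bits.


I(X;Y) = H(X) + H(Y) - H(X,Y) = 1.44 + 2.59 - 3.47 = 0.56

0.56 bits


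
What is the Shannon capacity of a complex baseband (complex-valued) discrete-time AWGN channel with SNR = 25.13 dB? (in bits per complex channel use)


SNR_linear = 10^(25.13/10) = 325.8367; C = log2(1 + SNR_linear) = log2(1 + 325.8367) = 8.3524

8.3524 bits/channel use


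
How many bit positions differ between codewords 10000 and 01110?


Count differing positions: ^ ^ ^ ^ . = 4 differences

4


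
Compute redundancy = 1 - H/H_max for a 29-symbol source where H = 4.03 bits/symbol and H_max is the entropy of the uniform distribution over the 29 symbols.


H_max = log2(K) = log2(29) = 4.858 bits/symbol. Redundancy = 1 - H/H_max = 1 - 4.03/4.858 = 1 - 0.8296 = 0.1704

0.1704


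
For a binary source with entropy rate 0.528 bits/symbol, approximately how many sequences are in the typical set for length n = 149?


log2|A_typical| = nH = 149 * 0.528 = 78.672, so |A_typical| ~ 2^78.672 = 4.815e+23

4.815e+23


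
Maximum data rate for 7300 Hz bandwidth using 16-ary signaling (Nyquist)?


Rate = 2 * B * log2(M) = 2 * 7300 * 4.0 = 58400.0

58400.0 bps


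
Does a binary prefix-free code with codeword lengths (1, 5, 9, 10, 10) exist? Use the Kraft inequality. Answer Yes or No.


Kraft sum = sum(2^(-l_i)) = 0.5352, need <= 1. Result: satisfied (a binary prefix-free code with these lengths exists)

Yes


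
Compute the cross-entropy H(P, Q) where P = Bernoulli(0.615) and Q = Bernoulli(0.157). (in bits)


H(P,Q) = -p*log2(q) - (1-p)*log2(1-q). -0.615*log2(0.157) = 1.642766; -0.385*log2(0.843) = 0.094862. H(P,Q) = 1.642766 + 0.094862 = 1.7376

1.7376 bits


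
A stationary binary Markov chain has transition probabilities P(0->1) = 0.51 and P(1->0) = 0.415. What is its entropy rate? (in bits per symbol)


Stationary distribution: pi_0 = p10/(p01+p10) = 0.4486, pi_1 = 0.5514. Entropy rate H' = pi_0*H(p01) + pi_1*H(p10) = 0.4486*0.9997 + 0.5514*0.9791 = 0.9883

0.9883 bits/symbol


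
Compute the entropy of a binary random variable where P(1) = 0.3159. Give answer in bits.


H = -p*log2(p) - (1-p)*log2(1-p). -0.3159*log2(0.3159) = 0.525171; -0.6841*log2(0.6841) = 0.374696. H = 0.525171 + 0.374696 = 0.8999

0.8999 bits


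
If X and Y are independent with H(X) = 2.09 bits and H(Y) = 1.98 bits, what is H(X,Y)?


For independent variables, H(X,Y) = H(X) + H(Y) = 2.09 + 1.98 = 4.07

4.07 bits


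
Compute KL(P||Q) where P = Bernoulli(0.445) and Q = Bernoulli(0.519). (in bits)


KL = p*log2(p/q) + (1-p)*log2((1-p)/(1-q)) = 0.445*log2(0.445/0.519) + 0.555*log2(0.555/0.481) = 0.0158

0.0158 bits


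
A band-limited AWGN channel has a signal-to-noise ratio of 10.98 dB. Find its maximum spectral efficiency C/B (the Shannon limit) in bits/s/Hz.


SNR_linear = 10^(10.98/10) = 12.5314; C/B = log2(1 + SNR_linear) = log2(1 + 12.5314) = 3.7582

3.7582 bits/s/Hz


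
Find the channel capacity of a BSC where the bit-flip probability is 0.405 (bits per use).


H(p) = -p*log2(p) - (1-p)*log2(1-p) = -0.405*log2(0.405) - 0.595*log2(0.595) = 0.528123 + 0.445678 = 0.9738. C = 1 - H(p) = 1 - 0.9738 = 0.0262

0.0262 bits


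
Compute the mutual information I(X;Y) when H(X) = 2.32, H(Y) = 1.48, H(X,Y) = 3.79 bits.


I(X;Y) = H(X) + H(Y) - H(X,Y) = 2.32 + 1.48 - 3.79 = 0.01

0.01 bits


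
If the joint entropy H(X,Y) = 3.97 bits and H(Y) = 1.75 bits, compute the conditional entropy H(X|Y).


H(X|Y) = H(X,Y) - H(Y) = 3.97 - 1.75 = 2.22

2.22 bits


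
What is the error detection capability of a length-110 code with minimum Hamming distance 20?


Detection capability = d_min - 1 = 20 - 1 = 19

19 errors


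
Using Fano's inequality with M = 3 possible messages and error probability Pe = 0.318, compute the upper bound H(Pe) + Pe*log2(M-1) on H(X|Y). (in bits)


H(Pe) = -Pe*log2(Pe) - (1-Pe)*log2(1-Pe) = -0.318*log2(0.318) - 0.682*log2(0.682) = 0.525623 + 0.376571 = 0.9022. Pe*log2(M-1) = 0.318*log2(2) = 0.318000. Bound = H(Pe) + Pe*log2(M-1) = 0.525623 + 0.376571 + 0.318000 = 1.2202

1.2202 bits


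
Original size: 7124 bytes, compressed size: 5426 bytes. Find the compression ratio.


Ratio = original / compressed = 7124 / 5426 = 1.3129

1.3129


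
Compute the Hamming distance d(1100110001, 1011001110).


Count differing positions: . ^ ^ ^ ^ ^ ^ ^ ^ ^ = 9 differences

9


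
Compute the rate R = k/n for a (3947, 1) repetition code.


Rate = k/n = 1/3947

1/3947


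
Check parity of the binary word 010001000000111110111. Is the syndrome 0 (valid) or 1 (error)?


Syndrome = XOR of all bits = 0 XOR 1 XOR 0 XOR 0 XOR 0 XOR 1 XOR 0 XOR 0 XOR 0 XOR 0 XOR 0 XOR 0 XOR 1 XOR 1 XOR 1 XOR 1 XOR 1 XOR 0 XOR 1 XOR 1 XOR 1 = 0

0


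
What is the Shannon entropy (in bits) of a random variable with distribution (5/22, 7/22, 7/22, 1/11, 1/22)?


H = -sum(p_i * log2(p_i)). Terms: -(5/22)*log2(5/22) = 0.485796; -(7/22)*log2(7/22) = 0.525661; -(7/22)*log2(7/22) = 0.525661; -(1/11)*log2(1/11) = 0.314494; -(1/22)*log2(1/22) = 0.202701. H = 0.485796 + 0.525661 + 0.525661 + 0.314494 + 0.202701 = 2.0543

2.0543 bits


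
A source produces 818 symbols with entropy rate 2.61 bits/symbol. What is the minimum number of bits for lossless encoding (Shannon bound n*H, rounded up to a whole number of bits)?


Minimum bits >= n * H = 818 * 2.61 = 2134.98, rounded up to a whole number of bits = 2135

2135 bits


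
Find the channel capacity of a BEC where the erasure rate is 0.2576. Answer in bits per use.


C = 1 - epsilon = 1 - 0.2576 = 0.7424

0.7424 bits


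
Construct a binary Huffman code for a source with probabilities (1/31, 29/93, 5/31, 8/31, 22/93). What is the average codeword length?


Huffman construction (repeatedly merge the two least-probable nodes; each merge adds 1 bit to every symbol beneath it): 1/31 + 5/31 = 6/31; 6/31 + 22/93 = 40/93; 8/31 + 29/93 = 53/93; 40/93 + 53/93 = 1. Resulting codeword lengths (in the order the probabilities were given): (3, 2, 3, 2, 2). L_avg = sum(p_i * l_i) = 1/31*3 + 29/93*2 + 5/31*3 + 8/31*2 + 22/93*2 = 68/31 = 2.1935

2.1935 bits


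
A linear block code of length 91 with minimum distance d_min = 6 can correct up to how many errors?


Correction capability = floor((d-1)/2) = floor((6-1)/2) = 2

2 errors


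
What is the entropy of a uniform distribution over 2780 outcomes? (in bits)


H = log2(n) = log2(2780) = 11.4409

11.4409 bits


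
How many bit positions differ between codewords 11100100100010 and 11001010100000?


Count differing positions: . . ^ . ^ ^ ^ . . . . . ^ . = 5 differences

5


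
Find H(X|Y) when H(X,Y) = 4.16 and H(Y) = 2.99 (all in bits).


H(X|Y) = H(X,Y) - H(Y) = 4.16 - 2.99 = 1.17

1.17 bits


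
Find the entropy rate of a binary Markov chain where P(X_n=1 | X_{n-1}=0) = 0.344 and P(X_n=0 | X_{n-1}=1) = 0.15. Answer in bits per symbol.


Stationary distribution: pi_0 = p10/(p01+p10) = 0.3036, pi_1 = 0.6964. Entropy rate H' = pi_0*H(p01) + pi_1*H(p10) = 0.3036*0.9286 + 0.6964*0.6098 = 0.7066

0.7066 bits/symbol


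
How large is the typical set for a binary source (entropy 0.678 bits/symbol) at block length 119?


log2|A_typical| = nH = 119 * 0.678 = 80.682, so |A_typical| ~ 2^80.682 = 1.940e+24

1.940e+24


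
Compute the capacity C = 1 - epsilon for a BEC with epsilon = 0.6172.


C = 1 - epsilon = 1 - 0.6172 = 0.3828

0.3828 bits


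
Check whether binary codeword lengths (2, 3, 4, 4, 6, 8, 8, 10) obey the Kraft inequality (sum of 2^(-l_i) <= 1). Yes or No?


Kraft sum = sum(2^(-l_i)) = 0.5244, need <= 1. Result: satisfied (a binary prefix-free code with these lengths exists)

Yes


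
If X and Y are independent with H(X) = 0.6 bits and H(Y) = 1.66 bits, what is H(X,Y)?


For independent variables, H(X,Y) = H(X) + H(Y) = 0.6 + 1.66 = 2.26

2.26 bits


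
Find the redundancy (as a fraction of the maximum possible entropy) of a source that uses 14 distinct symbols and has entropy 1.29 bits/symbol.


H_max = log2(K) = log2(14) = 3.8074 bits/symbol. Redundancy = 1 - H/H_max = 1 - 1.29/3.8074 = 1 - 0.3388 = 0.6612

0.6612


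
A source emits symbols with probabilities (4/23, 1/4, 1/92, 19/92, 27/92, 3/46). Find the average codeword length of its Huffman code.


Huffman construction (repeatedly merge the two least-probable nodes; each merge adds 1 bit to every symbol beneath it): 1/92 + 3/46 = 7/92; 7/92 + 4/23 = 1/4; 19/92 + 1/4 = 21/46; 1/4 + 27/92 = 25/46; 21/46 + 25/46 = 1. Resulting codeword lengths (in the order the probabilities were given): (3, 2, 4, 2, 2, 4). L_avg = sum(p_i * l_i) = 4/23*3 + 1/4*2 + 1/92*4 + 19/92*2 + 27/92*2 + 3/46*4 = 107/46 = 2.3261

2.3261 bits


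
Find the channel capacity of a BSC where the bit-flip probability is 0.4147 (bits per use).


H(p) = -p*log2(p) - (1-p)*log2(1-p) = -0.4147*log2(0.4147) - 0.5853*log2(0.5853) = 0.526611 + 0.452292 = 0.9789. C = 1 - H(p) = 1 - 0.9789 = 0.0211

0.0211 bits


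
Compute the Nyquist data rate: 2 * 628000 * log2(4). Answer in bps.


Rate = 2 * B * log2(M) = 2 * 628000 * 2.0 = 2512000.0

2512000.0 bps


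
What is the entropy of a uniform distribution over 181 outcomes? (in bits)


H = log2(n) = log2(181) = 7.4998

7.4998 bits


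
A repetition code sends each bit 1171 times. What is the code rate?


Rate = k/n = 1/1171

1/1171


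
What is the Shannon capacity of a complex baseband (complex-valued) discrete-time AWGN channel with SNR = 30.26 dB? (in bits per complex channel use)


SNR_linear = 10^(30.26/10) = 1061.6956; C = log2(1 + SNR_linear) = log2(1 + 1061.6956) = 10.0535

10.0535 bits/channel use


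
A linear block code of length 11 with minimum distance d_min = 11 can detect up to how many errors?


Detection capability = d_min - 1 = 11 - 1 = 10

10 errors


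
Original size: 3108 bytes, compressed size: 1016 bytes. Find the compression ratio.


Ratio = original / compressed = 3108 / 1016 = 3.0591

3.0591


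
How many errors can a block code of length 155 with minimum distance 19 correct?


Correction capability = floor((d-1)/2) = floor((19-1)/2) = 9

9 errors


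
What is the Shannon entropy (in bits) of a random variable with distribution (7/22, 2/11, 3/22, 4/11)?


H = -sum(p_i * log2(p_i)). Terms: -(7/22)*log2(7/22) = 0.525661; -(2/11)*log2(2/11) = 0.447169; -(3/22)*log2(3/22) = 0.391973; -(4/11)*log2(4/11) = 0.530702. H = 0.525661 + 0.447169 + 0.391973 + 0.530702 = 1.8955

1.8955 bits


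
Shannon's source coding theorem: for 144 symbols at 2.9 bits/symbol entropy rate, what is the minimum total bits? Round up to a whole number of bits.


Minimum bits >= n * H = 144 * 2.9 = 417.6, rounded up to a whole number of bits = 418

418 bits


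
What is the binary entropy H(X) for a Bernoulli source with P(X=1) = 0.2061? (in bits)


H = -p*log2(p) - (1-p)*log2(1-p). -0.2061*log2(0.2061) = 0.469616; -0.7939*log2(0.7939) = 0.264346. H = 0.469616 + 0.264346 = 0.734

0.734 bits


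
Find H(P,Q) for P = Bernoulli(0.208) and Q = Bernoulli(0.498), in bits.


H(P,Q) = -p*log2(q) - (1-p)*log2(1-q). -0.208*log2(0.498) = 0.209203; -0.792*log2(0.502) = 0.787439. H(P,Q) = 0.209203 + 0.787439 = 0.9966

0.9966 bits


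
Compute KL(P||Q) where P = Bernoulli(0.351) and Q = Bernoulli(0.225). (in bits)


KL = p*log2(p/q) + (1-p)*log2((1-p)/(1-q)) = 0.351*log2(0.351/0.225) + 0.649*log2(0.649/0.775) = 0.0591

0.0591 bits


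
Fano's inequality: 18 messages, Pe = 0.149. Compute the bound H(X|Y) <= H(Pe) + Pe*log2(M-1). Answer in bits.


H(Pe) = -Pe*log2(Pe) - (1-Pe)*log2(1-Pe) = -0.149*log2(0.149) - 0.851*log2(0.851) = 0.409246 + 0.198086 = 0.6073. Pe*log2(M-1) = 0.149*log2(17) = 0.609032. Bound = H(Pe) + Pe*log2(M-1) = 0.409246 + 0.198086 + 0.609032 = 1.2164

1.2164 bits


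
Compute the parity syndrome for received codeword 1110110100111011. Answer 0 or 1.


Syndrome = XOR of all bits = 1 XOR 1 XOR 1 XOR 0 XOR 1 XOR 1 XOR 0 XOR 1 XOR 0 XOR 0 XOR 1 XOR 1 XOR 1 XOR 0 XOR 1 XOR 1 = 1

1


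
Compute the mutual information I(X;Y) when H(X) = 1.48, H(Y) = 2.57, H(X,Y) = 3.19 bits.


I(X;Y) = H(X) + H(Y) - H(X,Y) = 1.48 + 2.57 - 3.19 = 0.86

0.86 bits


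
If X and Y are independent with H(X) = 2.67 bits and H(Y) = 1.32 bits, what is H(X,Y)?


For independent variables, H(X,Y) = H(X) + H(Y) = 2.67 + 1.32 = 3.99

3.99 bits


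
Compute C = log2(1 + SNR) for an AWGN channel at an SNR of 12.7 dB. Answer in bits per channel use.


SNR_linear = 10^(12.7/10) = 18.6209; C = log2(1 + SNR_linear) = log2(1 + 18.6209) = 4.2943

4.2943 bits/channel use


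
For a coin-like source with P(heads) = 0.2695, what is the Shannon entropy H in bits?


H = -p*log2(p) - (1-p)*log2(1-p). -0.2695*log2(0.2695) = 0.509798; -0.7305*log2(0.7305) = 0.330949. H = 0.509798 + 0.330949 = 0.8407

0.8407 bits


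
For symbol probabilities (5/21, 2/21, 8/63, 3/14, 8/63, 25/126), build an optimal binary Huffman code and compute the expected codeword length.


Huffman construction (repeatedly merge the two least-probable nodes; each merge adds 1 bit to every symbol beneath it): 2/21 + 8/63 = 2/9; 8/63 + 25/126 = 41/126; 3/14 + 2/9 = 55/126; 5/21 + 41/126 = 71/126; 55/126 + 71/126 = 1. Resulting codeword lengths (in the order the probabilities were given): (2, 3, 3, 2, 3, 3). L_avg = sum(p_i * l_i) = 5/21*2 + 2/21*3 + 8/63*3 + 3/14*2 + 8/63*3 + 25/126*3 = 107/42 = 2.5476

2.5476 bits


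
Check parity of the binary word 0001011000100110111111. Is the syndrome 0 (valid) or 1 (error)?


Syndrome = XOR of all bits = 0 XOR 0 XOR 0 XOR 1 XOR 0 XOR 1 XOR 1 XOR 0 XOR 0 XOR 0 XOR 1 XOR 0 XOR 0 XOR 1 XOR 1 XOR 0 XOR 1 XOR 1 XOR 1 XOR 1 XOR 1 XOR 1 = 0

0


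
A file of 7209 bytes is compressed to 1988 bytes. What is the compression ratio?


Ratio = original / compressed = 7209 / 1988 = 3.6263

3.6263


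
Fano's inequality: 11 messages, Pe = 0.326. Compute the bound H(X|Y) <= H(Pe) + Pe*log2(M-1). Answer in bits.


H(Pe) = -Pe*log2(Pe) - (1-Pe)*log2(1-Pe) = -0.326*log2(0.326) - 0.674*log2(0.674) = 0.527160 + 0.383627 = 0.9108. Pe*log2(M-1) = 0.326*log2(10) = 1.082949. Bound = H(Pe) + Pe*log2(M-1) = 0.527160 + 0.383627 + 1.082949 = 1.9937

1.9937 bits


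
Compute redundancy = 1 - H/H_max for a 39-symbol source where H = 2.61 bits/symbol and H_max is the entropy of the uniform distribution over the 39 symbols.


H_max = log2(K) = log2(39) = 5.2854 bits/symbol. Redundancy = 1 - H/H_max = 1 - 2.61/5.2854 = 1 - 0.4938 = 0.5062

0.5062


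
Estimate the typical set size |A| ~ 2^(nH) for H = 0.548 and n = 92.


log2|A_typical| = nH = 92 * 0.548 = 50.416, so |A_typical| ~ 2^50.416 = 1.502e+15

1.502e+15


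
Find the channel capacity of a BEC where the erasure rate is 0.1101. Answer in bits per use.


C = 1 - epsilon = 1 - 0.1101 = 0.8899

0.8899 bits


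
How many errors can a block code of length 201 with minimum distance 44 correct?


Correction capability = floor((d-1)/2) = floor((44-1)/2) = 21

21 errors


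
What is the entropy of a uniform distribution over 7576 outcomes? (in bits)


H = log2(n) = log2(7576) = 12.8872

12.8872 bits


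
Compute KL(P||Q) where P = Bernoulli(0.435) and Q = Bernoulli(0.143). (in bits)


KL = p*log2(p/q) + (1-p)*log2((1-p)/(1-q)) = 0.435*log2(0.435/0.143) + 0.565*log2(0.565/0.857) = 0.3586

0.3586 bits


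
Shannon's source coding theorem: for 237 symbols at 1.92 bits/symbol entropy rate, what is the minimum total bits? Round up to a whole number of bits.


Minimum bits >= n * H = 237 * 1.92 = 455.04, rounded up to a whole number of bits = 456

456 bits


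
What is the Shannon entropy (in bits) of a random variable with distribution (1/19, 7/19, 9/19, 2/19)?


H = -sum(p_i * log2(p_i)). Terms: -(1/19)*log2(1/19) = 0.223575; -(7/19)*log2(7/19) = 0.530737; -(9/19)*log2(9/19) = 0.510633; -(2/19)*log2(2/19) = 0.341887. H = 0.223575 + 0.530737 + 0.510633 + 0.341887 = 1.6068

1.6068 bits


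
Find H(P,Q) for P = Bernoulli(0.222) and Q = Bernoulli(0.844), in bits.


H(P,Q) = -p*log2(q) - (1-p)*log2(1-q). -0.222*log2(0.844) = 0.054320; -0.778*log2(0.156) = 2.085337. H(P,Q) = 0.054320 + 2.085337 = 2.1397

2.1397 bits


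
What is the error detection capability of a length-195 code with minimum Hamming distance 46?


Detection capability = d_min - 1 = 46 - 1 = 45

45 errors


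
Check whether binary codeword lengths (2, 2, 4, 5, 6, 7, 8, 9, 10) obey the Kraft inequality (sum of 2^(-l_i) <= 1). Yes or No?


Kraft sum = sum(2^(-l_i)) = 0.624, need <= 1. Result: satisfied (a binary prefix-free code with these lengths exists)

Yes


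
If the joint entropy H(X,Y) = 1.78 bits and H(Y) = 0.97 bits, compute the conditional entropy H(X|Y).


H(X|Y) = H(X,Y) - H(Y) = 1.78 - 0.97 = 0.81

0.81 bits


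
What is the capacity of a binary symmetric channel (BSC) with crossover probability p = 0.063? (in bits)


H(p) = -p*log2(p) - (1-p)*log2(1-p) = -0.063*log2(0.063) - 0.937*log2(0.937) = 0.251276 + 0.087965 = 0.3392. C = 1 - H(p) = 1 - 0.3392 = 0.6608

0.6608 bits


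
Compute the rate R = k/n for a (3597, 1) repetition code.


Rate = k/n = 1/3597

1/3597


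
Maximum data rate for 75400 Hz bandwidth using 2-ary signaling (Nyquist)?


Rate = 2 * B * log2(M) = 2 * 75400 * 1.0 = 150800.0

150800.0 bps


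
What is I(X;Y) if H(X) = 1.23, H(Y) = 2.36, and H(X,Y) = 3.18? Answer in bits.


I(X;Y) = H(X) + H(Y) - H(X,Y) = 1.23 + 2.36 - 3.18 = 0.41

0.41 bits


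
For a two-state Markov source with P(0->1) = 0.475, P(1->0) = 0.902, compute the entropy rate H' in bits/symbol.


Stationary distribution: pi_0 = p10/(p01+p10) = 0.655, pi_1 = 0.345. Entropy rate H' = pi_0*H(p01) + pi_1*H(p10) = 0.655*0.9982 + 0.345*0.4626 = 0.8134

0.8134 bits/symbol


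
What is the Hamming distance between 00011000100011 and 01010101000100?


Count differing positions: . ^ . . ^ ^ . ^ ^ . . ^ ^ ^ = 8 differences

8


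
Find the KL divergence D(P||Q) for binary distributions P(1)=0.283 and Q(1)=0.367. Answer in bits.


KL = p*log2(p/q) + (1-p)*log2((1-p)/(1-q)) = 0.283*log2(0.283/0.367) + 0.717*log2(0.717/0.633) = 0.0228

0.0228 bits


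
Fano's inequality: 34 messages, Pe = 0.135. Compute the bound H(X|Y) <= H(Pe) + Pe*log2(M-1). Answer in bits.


H(Pe) = -Pe*log2(Pe) - (1-Pe)*log2(1-Pe) = -0.135*log2(0.135) - 0.865*log2(0.865) = 0.390011 + 0.180982 = 0.571. Pe*log2(M-1) = 0.135*log2(33) = 0.680993. Bound = H(Pe) + Pe*log2(M-1) = 0.390011 + 0.180982 + 0.680993 = 1.252

1.252 bits


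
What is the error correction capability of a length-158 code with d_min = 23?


Correction capability = floor((d-1)/2) = floor((23-1)/2) = 11

11 errors


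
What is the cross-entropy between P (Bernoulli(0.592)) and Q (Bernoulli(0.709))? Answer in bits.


H(P,Q) = -p*log2(q) - (1-p)*log2(1-q). -0.592*log2(0.709) = 0.293716; -0.408*log2(0.291) = 0.726611. H(P,Q) = 0.293716 + 0.726611 = 1.0203

1.0203 bits


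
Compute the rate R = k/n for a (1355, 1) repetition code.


Rate = k/n = 1/1355

1/1355


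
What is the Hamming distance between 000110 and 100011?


Count differing positions: ^ . . ^ . ^ = 3 differences

3


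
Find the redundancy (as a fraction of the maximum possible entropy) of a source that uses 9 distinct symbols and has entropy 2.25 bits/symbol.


H_max = log2(K) = log2(9) = 3.1699 bits/symbol. Redundancy = 1 - H/H_max = 1 - 2.25/3.1699 = 1 - 0.7098 = 0.2902

0.2902


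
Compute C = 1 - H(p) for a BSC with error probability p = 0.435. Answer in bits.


H(p) = -p*log2(p) - (1-p)*log2(1-p) = -0.435*log2(0.435) - 0.565*log2(0.565) = 0.522397 + 0.465378 = 0.9878. C = 1 - H(p) = 1 - 0.9878 = 0.0122

0.0122 bits


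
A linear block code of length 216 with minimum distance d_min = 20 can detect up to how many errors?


Detection capability = d_min - 1 = 20 - 1 = 19

19 errors


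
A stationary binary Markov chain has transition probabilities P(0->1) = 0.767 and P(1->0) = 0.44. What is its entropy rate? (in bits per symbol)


Stationary distribution: pi_0 = p10/(p01+p10) = 0.3645, pi_1 = 0.6355. Entropy rate H' = pi_0*H(p01) + pi_1*H(p10) = 0.3645*0.7832 + 0.6355*0.9896 = 0.9144

0.9144 bits/symbol


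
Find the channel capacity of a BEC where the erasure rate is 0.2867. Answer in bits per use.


C = 1 - epsilon = 1 - 0.2867 = 0.7133

0.7133 bits


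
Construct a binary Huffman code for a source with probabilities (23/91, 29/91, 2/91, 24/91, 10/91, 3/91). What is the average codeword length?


Huffman construction (repeatedly merge the two least-probable nodes; each merge adds 1 bit to every symbol beneath it): 2/91 + 3/91 = 5/91; 5/91 + 10/91 = 15/91; 15/91 + 23/91 = 38/91; 24/91 + 29/91 = 53/91; 38/91 + 53/91 = 1. Resulting codeword lengths (in the order the probabilities were given): (2, 2, 4, 2, 3, 4). L_avg = sum(p_i * l_i) = 23/91*2 + 29/91*2 + 2/91*4 + 24/91*2 + 10/91*3 + 3/91*4 = 202/91 = 2.2198

2.2198 bits


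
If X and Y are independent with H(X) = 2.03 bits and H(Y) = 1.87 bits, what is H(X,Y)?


For independent variables, H(X,Y) = H(X) + H(Y) = 2.03 + 1.87 = 3.9

3.9 bits


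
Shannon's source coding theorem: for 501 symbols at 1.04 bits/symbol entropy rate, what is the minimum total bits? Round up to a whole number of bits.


Minimum bits >= n * H = 501 * 1.04 = 521.04, rounded up to a whole number of bits = 522

522 bits


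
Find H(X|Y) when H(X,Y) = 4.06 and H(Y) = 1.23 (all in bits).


H(X|Y) = H(X,Y) - H(Y) = 4.06 - 1.23 = 2.83

2.83 bits


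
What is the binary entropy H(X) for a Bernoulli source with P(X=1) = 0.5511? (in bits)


H = -p*log2(p) - (1-p)*log2(1-p). -0.5511*log2(0.5511) = 0.473733; -0.4489*log2(0.4489) = 0.518719. H = 0.473733 + 0.518719 = 0.9925

0.9925 bits


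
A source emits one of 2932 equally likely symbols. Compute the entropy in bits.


H = log2(n) = log2(2932) = 11.5177

11.5177 bits


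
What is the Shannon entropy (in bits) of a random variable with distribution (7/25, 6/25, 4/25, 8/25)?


H = -sum(p_i * log2(p_i)). Terms: -(7/25)*log2(7/25) = 0.514220; -(6/25)*log2(6/25) = 0.494134; -(4/25)*log2(4/25) = 0.423017; -(8/25)*log2(8/25) = 0.526034. H = 0.514220 + 0.494134 + 0.423017 + 0.526034 = 1.9574

1.9574 bits


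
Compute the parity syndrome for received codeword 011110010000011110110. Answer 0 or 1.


Syndrome = XOR of all bits = 0 XOR 1 XOR 1 XOR 1 XOR 1 XOR 0 XOR 0 XOR 1 XOR 0 XOR 0 XOR 0 XOR 0 XOR 0 XOR 1 XOR 1 XOR 1 XOR 1 XOR 0 XOR 1 XOR 1 XOR 0 = 1

1


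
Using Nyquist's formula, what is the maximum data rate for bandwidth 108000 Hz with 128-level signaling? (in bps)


Rate = 2 * B * log2(M) = 2 * 108000 * 7.0 = 1512000.0

1512000.0 bps


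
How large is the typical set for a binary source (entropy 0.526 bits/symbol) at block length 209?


log2|A_typical| = nH = 209 * 0.526 = 109.934, so |A_typical| ~ 2^109.934 = 1.240e+33

1.240e+33


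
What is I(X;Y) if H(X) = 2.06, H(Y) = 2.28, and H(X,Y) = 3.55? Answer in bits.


I(X;Y) = H(X) + H(Y) - H(X,Y) = 2.06 + 2.28 - 3.55 = 0.79

0.79 bits


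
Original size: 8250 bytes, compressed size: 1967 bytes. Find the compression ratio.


Ratio = original / compressed = 8250 / 1967 = 4.1942

4.1942


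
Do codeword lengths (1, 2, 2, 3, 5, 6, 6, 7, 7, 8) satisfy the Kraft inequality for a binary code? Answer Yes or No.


Kraft sum = sum(2^(-l_i)) = 1.207, need <= 1. Result: violated (a binary prefix-free code with these lengths cannot exist)

No


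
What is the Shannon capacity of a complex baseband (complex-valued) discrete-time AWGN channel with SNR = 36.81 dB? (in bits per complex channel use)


SNR_linear = 10^(36.81/10) = 4797.3345; C = log2(1 + SNR_linear) = log2(1 + 4797.3345) = 12.2283

12.2283 bits/channel use


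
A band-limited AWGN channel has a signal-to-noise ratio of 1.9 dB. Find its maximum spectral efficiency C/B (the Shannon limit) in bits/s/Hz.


SNR_linear = 10^(1.9/10) = 1.5488; C/B = log2(1 + SNR_linear) = log2(1 + 1.5488) = 1.3498

1.3498 bits/s/Hz


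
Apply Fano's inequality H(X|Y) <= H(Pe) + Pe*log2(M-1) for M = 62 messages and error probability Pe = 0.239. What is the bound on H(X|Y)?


H(Pe) = -Pe*log2(Pe) - (1-Pe)*log2(1-Pe) = -0.239*log2(0.239) - 0.761*log2(0.761) = 0.493515 + 0.299858 = 0.7934. Pe*log2(M-1) = 0.239*log2(61) = 1.417446. Bound = H(Pe) + Pe*log2(M-1) = 0.493515 + 0.299858 + 1.417446 = 2.2108

2.2108 bits


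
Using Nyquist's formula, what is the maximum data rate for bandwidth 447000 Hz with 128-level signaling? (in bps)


Rate = 2 * B * log2(M) = 2 * 447000 * 7.0 = 6258000.0

6258000.0 bps


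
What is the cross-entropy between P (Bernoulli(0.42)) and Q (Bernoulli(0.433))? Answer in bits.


H(P,Q) = -p*log2(q) - (1-p)*log2(1-q). -0.42*log2(0.433) = 0.507176; -0.58*log2(0.567) = 0.474776. H(P,Q) = 0.507176 + 0.474776 = 0.982

0.982 bits


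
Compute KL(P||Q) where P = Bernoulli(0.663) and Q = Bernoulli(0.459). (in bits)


KL = p*log2(p/q) + (1-p)*log2((1-p)/(1-q)) = 0.663*log2(0.663/0.459) + 0.337*log2(0.337/0.541) = 0.1216

0.1216 bits


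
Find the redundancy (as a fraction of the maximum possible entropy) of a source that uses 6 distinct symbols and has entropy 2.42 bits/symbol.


H_max = log2(K) = log2(6) = 2.585 bits/symbol. Redundancy = 1 - H/H_max = 1 - 2.42/2.585 = 1 - 0.9362 = 0.0638

0.0638


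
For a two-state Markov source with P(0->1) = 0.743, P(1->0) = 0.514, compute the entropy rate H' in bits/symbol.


Stationary distribution: pi_0 = p10/(p01+p10) = 0.4089, pi_1 = 0.5911. Entropy rate H' = pi_0*H(p01) + pi_1*H(p10) = 0.4089*0.8222 + 0.5911*0.9994 = 0.927

0.927 bits/symbol


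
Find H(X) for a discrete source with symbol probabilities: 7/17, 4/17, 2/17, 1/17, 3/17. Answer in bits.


H = -sum(p_i * log2(p_i)). Terms: -(7/17)*log2(7/17) = 0.527103; -(4/17)*log2(4/17) = 0.491168; -(2/17)*log2(2/17) = 0.363231; -(1/17)*log2(1/17) = 0.240439; -(3/17)*log2(3/17) = 0.441618. H = 0.527103 + 0.491168 + 0.363231 + 0.240439 + 0.441618 = 2.0636

2.0636 bits


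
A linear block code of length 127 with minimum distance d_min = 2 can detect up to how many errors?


Detection capability = d_min - 1 = 2 - 1 = 1

1 errors


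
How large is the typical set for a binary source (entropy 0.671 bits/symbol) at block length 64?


log2|A_typical| = nH = 64 * 0.671 = 42.944, so |A_typical| ~ 2^42.944 = 8.461e+12

8.461e+12


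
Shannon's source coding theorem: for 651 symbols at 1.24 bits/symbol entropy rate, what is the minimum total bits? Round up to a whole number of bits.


Minimum bits >= n * H = 651 * 1.24 = 807.24, rounded up to a whole number of bits = 808

808 bits


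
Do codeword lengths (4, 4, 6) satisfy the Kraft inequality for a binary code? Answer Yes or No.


Kraft sum = sum(2^(-l_i)) = 0.1406, need <= 1. Result: satisfied (a binary prefix-free code with these lengths exists)

Yes


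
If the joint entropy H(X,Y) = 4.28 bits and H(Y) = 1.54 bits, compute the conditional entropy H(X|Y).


H(X|Y) = H(X,Y) - H(Y) = 4.28 - 1.54 = 2.74

2.74 bits


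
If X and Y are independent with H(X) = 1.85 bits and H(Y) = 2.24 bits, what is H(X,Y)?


For independent variables, H(X,Y) = H(X) + H(Y) = 1.85 + 2.24 = 4.09

4.09 bits


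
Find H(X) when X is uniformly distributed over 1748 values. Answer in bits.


H = log2(n) = log2(1748) = 10.7715

10.7715 bits


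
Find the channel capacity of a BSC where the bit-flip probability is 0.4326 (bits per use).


H(p) = -p*log2(p) - (1-p)*log2(1-p) = -0.4326*log2(0.4326) - 0.5674*log2(0.5674) = 0.522968 + 0.463885 = 0.9869. C = 1 - H(p) = 1 - 0.9869 = 0.0131

0.0131 bits


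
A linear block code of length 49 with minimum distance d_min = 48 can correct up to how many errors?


Correction capability = floor((d-1)/2) = floor((48-1)/2) = 23

23 errors


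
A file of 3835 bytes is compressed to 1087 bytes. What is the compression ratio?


Ratio = original / compressed = 3835 / 1087 = 3.5281

3.5281


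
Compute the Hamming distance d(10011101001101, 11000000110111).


Count differing positions: . ^ . ^ ^ ^ . ^ ^ ^ ^ . ^ . = 9 differences

9


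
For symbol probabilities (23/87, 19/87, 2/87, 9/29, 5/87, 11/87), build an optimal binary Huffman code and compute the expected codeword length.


Huffman construction (repeatedly merge the two least-probable nodes; each merge adds 1 bit to every symbol beneath it): 2/87 + 5/87 = 7/87; 7/87 + 11/87 = 6/29; 6/29 + 19/87 = 37/87; 23/87 + 9/29 = 50/87; 37/87 + 50/87 = 1. Resulting codeword lengths (in the order the probabilities were given): (2, 2, 4, 2, 4, 3). L_avg = sum(p_i * l_i) = 23/87*2 + 19/87*2 + 2/87*4 + 9/29*2 + 5/87*4 + 11/87*3 = 199/87 = 2.2874

2.2874 bits


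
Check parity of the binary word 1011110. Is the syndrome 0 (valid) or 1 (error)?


Syndrome = XOR of all bits = 1 XOR 0 XOR 1 XOR 1 XOR 1 XOR 1 XOR 0 = 1

1


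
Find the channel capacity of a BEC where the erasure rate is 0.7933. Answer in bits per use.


C = 1 - epsilon = 1 - 0.7933 = 0.2067

0.2067 bits


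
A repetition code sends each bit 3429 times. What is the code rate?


Rate = k/n = 1/3429

1/3429


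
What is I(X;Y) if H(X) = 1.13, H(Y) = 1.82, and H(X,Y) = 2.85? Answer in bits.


I(X;Y) = H(X) + H(Y) - H(X,Y) = 1.13 + 1.82 - 2.85 = 0.1

0.1 bits


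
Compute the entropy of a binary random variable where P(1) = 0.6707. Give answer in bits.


H = -p*log2(p) - (1-p)*log2(1-p). -0.6707*log2(0.6707) = 0.386498; -0.3293*log2(0.3293) = 0.527712. H = 0.386498 + 0.527712 = 0.9142

0.9142 bits


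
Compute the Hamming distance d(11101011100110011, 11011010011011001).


Count differing positions: . . ^ ^ . . . ^ ^ ^ ^ ^ . ^ . ^ . = 9 differences

9


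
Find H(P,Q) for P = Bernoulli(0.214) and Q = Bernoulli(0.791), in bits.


H(P,Q) = -p*log2(q) - (1-p)*log2(1-q). -0.214*log2(0.791) = 0.072386; -0.786*log2(0.209) = 1.775122. H(P,Q) = 0.072386 + 1.775122 = 1.8475

1.8475 bits


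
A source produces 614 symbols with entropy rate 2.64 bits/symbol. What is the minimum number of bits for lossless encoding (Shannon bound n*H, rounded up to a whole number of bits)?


Minimum bits >= n * H = 614 * 2.64 = 1620.96, rounded up to a whole number of bits = 1621

1621 bits


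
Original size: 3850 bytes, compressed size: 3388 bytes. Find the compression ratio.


Ratio = original / compressed = 3850 / 3388 = 1.1364

1.1364


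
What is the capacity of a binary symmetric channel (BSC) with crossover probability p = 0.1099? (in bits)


H(p) = -p*log2(p) - (1-p)*log2(1-p) = -0.1099*log2(0.1099) - 0.8901*log2(0.8901) = 0.350112 + 0.149502 = 0.4996. C = 1 - H(p) = 1 - 0.4996 = 0.5004

0.5004 bits


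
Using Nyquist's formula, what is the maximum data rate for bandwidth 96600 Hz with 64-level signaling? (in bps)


Rate = 2 * B * log2(M) = 2 * 96600 * 6.0 = 1159200.0

1159200.0 bps


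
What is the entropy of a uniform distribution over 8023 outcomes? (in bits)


H = log2(n) = log2(8023) = 12.9699

12.9699 bits


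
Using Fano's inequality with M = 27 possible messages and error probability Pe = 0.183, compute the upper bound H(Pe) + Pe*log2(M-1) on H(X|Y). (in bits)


H(Pe) = -Pe*log2(Pe) - (1-Pe)*log2(1-Pe) = -0.183*log2(0.183) - 0.817*log2(0.817) = 0.448365 + 0.238231 = 0.6866. Pe*log2(M-1) = 0.183*log2(26) = 0.860180. Bound = H(Pe) + Pe*log2(M-1) = 0.448365 + 0.238231 + 0.860180 = 1.5468

1.5468 bits


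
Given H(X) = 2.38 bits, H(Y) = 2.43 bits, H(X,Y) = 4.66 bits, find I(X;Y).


I(X;Y) = H(X) + H(Y) - H(X,Y) = 2.38 + 2.43 - 4.66 = 0.15

0.15 bits


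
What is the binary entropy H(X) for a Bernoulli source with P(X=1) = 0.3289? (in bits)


H = -p*log2(p) - (1-p)*log2(1-p). -0.3289*log2(0.3289) = 0.527647; -0.6711*log2(0.6711) = 0.386151. H = 0.527647 + 0.386151 = 0.9138

0.9138 bits


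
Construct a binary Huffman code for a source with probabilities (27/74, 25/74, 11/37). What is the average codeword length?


Huffman construction (repeatedly merge the two least-probable nodes; each merge adds 1 bit to every symbol beneath it): 11/37 + 25/74 = 47/74; 27/74 + 47/74 = 1. Resulting codeword lengths (in the order the probabilities were given): (1, 2, 2). L_avg = sum(p_i * l_i) = 27/74*1 + 25/74*2 + 11/37*2 = 121/74 = 1.6351

1.6351 bits


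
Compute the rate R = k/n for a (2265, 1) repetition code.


Rate = k/n = 1/2265

1/2265


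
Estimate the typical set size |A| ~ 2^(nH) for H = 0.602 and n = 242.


log2|A_typical| = nH = 242 * 0.602 = 145.684, so |A_typical| ~ 2^145.684 = 7.166e+43

7.166e+43


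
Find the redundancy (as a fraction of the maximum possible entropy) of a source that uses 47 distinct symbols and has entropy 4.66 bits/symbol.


H_max = log2(K) = log2(47) = 5.5546 bits/symbol. Redundancy = 1 - H/H_max = 1 - 4.66/5.5546 = 1 - 0.8389 = 0.1611

0.1611


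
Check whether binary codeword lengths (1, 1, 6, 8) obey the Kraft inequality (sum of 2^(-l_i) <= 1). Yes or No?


Kraft sum = sum(2^(-l_i)) = 1.0195, need <= 1. Result: violated (a binary prefix-free code with these lengths cannot exist)

No


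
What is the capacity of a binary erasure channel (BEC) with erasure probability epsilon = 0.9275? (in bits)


C = 1 - epsilon = 1 - 0.9275 = 0.0725

0.0725 bits


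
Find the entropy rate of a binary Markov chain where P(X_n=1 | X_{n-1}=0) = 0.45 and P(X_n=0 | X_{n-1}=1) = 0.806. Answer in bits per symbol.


Stationary distribution: pi_0 = p10/(p01+p10) = 0.6417, pi_1 = 0.3583. Entropy rate H' = pi_0*H(p01) + pi_1*H(p10) = 0.6417*0.9928 + 0.3583*0.7098 = 0.8914

0.8914 bits/symbol


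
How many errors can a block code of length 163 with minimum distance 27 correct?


Correction capability = floor((d-1)/2) = floor((27-1)/2) = 13

13 errors


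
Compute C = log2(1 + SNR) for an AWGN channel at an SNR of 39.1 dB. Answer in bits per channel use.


SNR_linear = 10^(39.1/10) = 8128.3052; C = log2(1 + SNR_linear) = log2(1 + 8128.3052) = 12.9889

12.9889 bits/channel use


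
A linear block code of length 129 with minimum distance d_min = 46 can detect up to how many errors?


Detection capability = d_min - 1 = 46 - 1 = 45

45 errors


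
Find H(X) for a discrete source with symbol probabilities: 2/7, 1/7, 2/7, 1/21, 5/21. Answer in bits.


H = -sum(p_i * log2(p_i)). Terms: -(2/7)*log2(2/7) = 0.516387; -(1/7)*log2(1/7) = 0.401051; -(2/7)*log2(2/7) = 0.516387; -(1/21)*log2(1/21) = 0.209158; -(5/21)*log2(5/21) = 0.492950. H = 0.516387 + 0.401051 + 0.516387 + 0.209158 + 0.492950 = 2.1359

2.1359 bits


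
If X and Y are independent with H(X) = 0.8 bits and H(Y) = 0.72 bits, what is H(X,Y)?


For independent variables, H(X,Y) = H(X) + H(Y) = 0.8 + 0.72 = 1.52

1.52 bits


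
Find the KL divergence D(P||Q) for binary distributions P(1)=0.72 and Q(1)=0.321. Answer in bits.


KL = p*log2(p/q) + (1-p)*log2((1-p)/(1-q)) = 0.72*log2(0.72/0.321) + 0.28*log2(0.28/0.679) = 0.4813

0.4813 bits


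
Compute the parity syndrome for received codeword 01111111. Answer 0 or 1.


Syndrome = XOR of all bits = 0 XOR 1 XOR 1 XOR 1 XOR 1 XOR 1 XOR 1 XOR 1 = 1

1


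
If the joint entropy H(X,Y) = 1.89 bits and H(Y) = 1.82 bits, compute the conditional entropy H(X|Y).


H(X|Y) = H(X,Y) - H(Y) = 1.89 - 1.82 = 0.07

0.07 bits


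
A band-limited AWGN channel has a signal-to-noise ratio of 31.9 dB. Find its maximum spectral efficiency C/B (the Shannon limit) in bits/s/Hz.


SNR_linear = 10^(31.9/10) = 1548.8166; C/B = log2(1 + SNR_linear) = log2(1 + 1548.8166) = 10.5979

10.5979 bits/s/Hz


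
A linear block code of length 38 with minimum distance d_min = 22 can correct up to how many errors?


Correction capability = floor((d-1)/2) = floor((22-1)/2) = 10

10 errors


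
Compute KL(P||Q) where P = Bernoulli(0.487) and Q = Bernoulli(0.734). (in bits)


KL = p*log2(p/q) + (1-p)*log2((1-p)/(1-q)) = 0.487*log2(0.487/0.734) + 0.513*log2(0.513/0.266) = 0.1978

0.1978 bits


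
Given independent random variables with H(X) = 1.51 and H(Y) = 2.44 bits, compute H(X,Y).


For independent variables, H(X,Y) = H(X) + H(Y) = 1.51 + 2.44 = 3.95

3.95 bits


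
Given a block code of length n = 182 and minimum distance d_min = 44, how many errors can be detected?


Detection capability = d_min - 1 = 44 - 1 = 43

43 errors


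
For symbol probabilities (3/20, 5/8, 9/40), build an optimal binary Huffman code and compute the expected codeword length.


Huffman construction (repeatedly merge the two least-probable nodes; each merge adds 1 bit to every symbol beneath it): 3/20 + 9/40 = 3/8; 3/8 + 5/8 = 1. Resulting codeword lengths (in the order the probabilities were given): (2, 1, 2). L_avg = sum(p_i * l_i) = 3/20*2 + 5/8*1 + 9/40*2 = 11/8 = 1.375

1.375 bits
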